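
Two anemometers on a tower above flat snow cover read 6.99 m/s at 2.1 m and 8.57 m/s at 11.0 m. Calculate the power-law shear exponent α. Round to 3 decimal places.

Power law: V₂/V₁ = (z₂/z₁)^α ⇒ α = ln(V₂/V₁) / ln(z₂/z₁)
α = ln(8.57/6.99) / ln(11.0/2.1) = ln(1.2260) / ln(5.2381)
  = 0.20379 / 1.65596 = 0.12306

α ≈ 0.123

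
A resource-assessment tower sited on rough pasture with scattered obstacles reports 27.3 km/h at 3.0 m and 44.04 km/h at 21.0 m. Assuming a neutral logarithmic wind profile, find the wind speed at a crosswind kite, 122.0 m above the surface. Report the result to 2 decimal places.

Log law: V ∝ ln(z/z₀). From the pair, with r = V₁/V₂ = 0.61989,
ln z₀ = (ln z₁ − r·ln z₂)/(1 − r) = (1.0986 − 0.61989×3.0445)/0.38011 = -2.0748 → z₀ = 0.1256 m
V₃ = V₁ · ln(z₃/z₀)/ln(z₁/z₀) = 27.3 × 6.8788/3.1734 = 59.1764 km/h

59.18 km/h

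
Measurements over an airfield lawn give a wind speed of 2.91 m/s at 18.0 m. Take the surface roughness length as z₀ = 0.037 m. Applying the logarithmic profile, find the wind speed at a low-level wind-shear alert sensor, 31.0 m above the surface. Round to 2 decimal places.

Log law: V(z) ∝ ln(z/z₀), so V₂/V₁ = ln(z₂/z₀) / ln(z₁/z₀).
ln(31.0/0.037) = 6.7308, ln(18.0/0.037) = 6.1872
V₂ = 2.91 × 6.7308/6.1872 = 2.91 × 1.0879 = 3.1657 m/s

3.17 m/s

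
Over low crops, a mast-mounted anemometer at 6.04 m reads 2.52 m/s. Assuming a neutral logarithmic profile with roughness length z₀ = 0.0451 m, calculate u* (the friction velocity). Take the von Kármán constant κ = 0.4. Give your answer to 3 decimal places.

Log law: V(z) = (u*/κ) · ln(z/z₀) ⇒ u* = κ · V / ln(z/z₀)
u* = 0.4 × 2.52 / ln(6.04/0.0451) = 0.4 × 2.52 / 4.8973
   = 1.0080 / 4.8973 = 0.2058 m/s

u* ≈ 0.206 m/s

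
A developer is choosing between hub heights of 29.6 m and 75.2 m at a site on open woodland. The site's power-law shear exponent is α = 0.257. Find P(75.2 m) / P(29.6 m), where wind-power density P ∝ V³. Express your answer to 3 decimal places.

Speed ratio: V_B/V_A = (z_B/z_A)^α = (75.2/29.6)^0.257 = (2.5405)^0.257 = 1.27077
Power-density ratio: P_B/P_A = (V_B/V_A)³ = (1.27077)³ = 2.05210

2.052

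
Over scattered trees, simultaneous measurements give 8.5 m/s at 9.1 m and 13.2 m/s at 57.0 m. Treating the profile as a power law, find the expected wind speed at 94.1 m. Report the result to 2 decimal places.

First find α: α = ln(V₂/V₁)/ln(z₂/z₁) = ln(13.2/8.5)/ln(57.0/9.1) = 0.44015/1.83478 = 0.2399
Extrapolate from 57.0 m to 94.1 m: V₃ = 13.2 × (94.1/57.0)^0.2399 = 13.2 × 1.1278 = 14.8868 m/s

14.89 m/s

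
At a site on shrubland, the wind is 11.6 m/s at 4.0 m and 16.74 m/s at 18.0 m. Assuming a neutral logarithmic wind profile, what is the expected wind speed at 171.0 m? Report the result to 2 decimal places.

24.43 m/s

Log law: V ∝ ln(z/z₀). From the pair, with r = V₁/V₂ = 0.69295,
ln z₀ = (ln z₁ − r·ln z₂)/(1 − r) = (1.3863 − 0.69295×2.8904)/0.30705 = -2.0081 → z₀ = 0.1342 m
V₃ = V₁ · ln(z₃/z₀)/ln(z₁/z₀) = 11.6 × 7.1498/3.3944 = 24.4335 m/s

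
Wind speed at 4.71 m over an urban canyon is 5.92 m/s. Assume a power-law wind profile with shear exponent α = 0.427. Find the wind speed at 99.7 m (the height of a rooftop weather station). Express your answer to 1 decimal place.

Power-law profile: V₂ = V₁ · (z₂/z₁)^α
V₂ = 5.92 × (99.7/4.71)^0.427 = 5.92 × (21.1677)^0.427
    = 5.92 × 3.6818 = 21.7964 m/s

21.8 m/s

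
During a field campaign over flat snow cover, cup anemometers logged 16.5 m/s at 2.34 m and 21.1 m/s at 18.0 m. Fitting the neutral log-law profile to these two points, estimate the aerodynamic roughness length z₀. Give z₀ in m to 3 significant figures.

Log law: V(z) ∝ ln(z/z₀). With r = V₁/V₂ = 16.5/21.1 = 0.78199,
r · ln(z₂/z₀) = ln(z₁/z₀) ⇒ ln z₀ = (ln z₁ − r·ln z₂)/(1 − r)
ln z₀ = (0.85015 − 0.78199×2.89037) / 0.21801 = -6.4680
z₀ = exp(-6.4680) = 0.001552 m

z₀ ≈ 0.00155 m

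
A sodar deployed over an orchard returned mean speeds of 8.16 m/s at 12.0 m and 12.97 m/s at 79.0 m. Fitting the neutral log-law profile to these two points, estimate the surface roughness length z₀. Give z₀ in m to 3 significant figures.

Log law: V(z) ∝ ln(z/z₀). With r = V₁/V₂ = 8.16/12.97 = 0.62914,
r · ln(z₂/z₀) = ln(z₁/z₀) ⇒ ln z₀ = (ln z₁ − r·ln z₂)/(1 − r)
ln z₀ = (2.48491 − 0.62914×4.36945) / 0.37086 = -0.7122
z₀ = exp(-0.7122) = 0.4906 m

z₀ ≈ 0.491 m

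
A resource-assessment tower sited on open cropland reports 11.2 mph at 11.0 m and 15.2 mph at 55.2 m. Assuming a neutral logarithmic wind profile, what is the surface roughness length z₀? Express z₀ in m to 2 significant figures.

z₀ ≈ 0.12 m

Log law: V(z) ∝ ln(z/z₀). With r = V₁/V₂ = 11.2/15.2 = 0.73684,
r · ln(z₂/z₀) = ln(z₁/z₀) ⇒ ln z₀ = (ln z₁ − r·ln z₂)/(1 − r)
ln z₀ = (2.39790 − 0.73684×4.01096) / 0.26316 = -2.1187
z₀ = exp(-2.1187) = 0.1202 m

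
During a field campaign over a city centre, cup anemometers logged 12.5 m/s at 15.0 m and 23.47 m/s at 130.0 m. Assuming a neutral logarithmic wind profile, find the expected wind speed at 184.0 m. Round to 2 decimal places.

25.23 m/s

Log law: V ∝ ln(z/z₀). From the pair, with r = V₁/V₂ = 0.53259,
ln z₀ = (ln z₁ − r·ln z₂)/(1 − r) = (2.7081 − 0.53259×4.8675)/0.46741 = 0.2474 → z₀ = 1.281 m
V₃ = V₁ · ln(z₃/z₀)/ln(z₁/z₀) = 12.5 × 4.9676/2.4607 = 25.2348 m/s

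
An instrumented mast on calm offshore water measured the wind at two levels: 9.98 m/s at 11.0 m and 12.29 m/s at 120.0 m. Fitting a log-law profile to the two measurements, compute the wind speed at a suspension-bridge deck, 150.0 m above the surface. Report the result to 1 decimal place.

Log law: V ∝ ln(z/z₀). From the pair, with r = V₁/V₂ = 0.81204,
ln z₀ = (ln z₁ − r·ln z₂)/(1 − r) = (2.3979 − 0.81204×4.7875)/0.18796 = -7.9260 → z₀ = 0.0003612 m
V₃ = V₁ · ln(z₃/z₀)/ln(z₁/z₀) = 9.98 × 12.9366/10.3239 = 12.5057 m/s

12.5 m/s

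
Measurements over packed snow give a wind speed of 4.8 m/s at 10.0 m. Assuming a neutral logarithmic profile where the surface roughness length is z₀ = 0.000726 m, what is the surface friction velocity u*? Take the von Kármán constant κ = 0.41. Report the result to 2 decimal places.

Log law: V(z) = (u*/κ) · ln(z/z₀) ⇒ u* = κ · V / ln(z/z₀)
u* = 0.41 × 4.8 / ln(10.0/0.000726) = 0.41 × 4.8 / 9.5305
   = 1.9680 / 9.5305 = 0.2065 m/s

u* ≈ 0.21 m/s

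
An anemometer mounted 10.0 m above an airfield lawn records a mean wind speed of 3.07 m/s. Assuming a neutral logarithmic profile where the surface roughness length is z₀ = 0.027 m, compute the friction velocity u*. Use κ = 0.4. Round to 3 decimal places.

Log law: V(z) = (u*/κ) · ln(z/z₀) ⇒ u* = κ · V / ln(z/z₀)
u* = 0.4 × 3.07 / ln(10.0/0.027) = 0.4 × 3.07 / 5.9145
   = 1.2280 / 5.9145 = 0.2076 m/s

u* ≈ 0.208 m/s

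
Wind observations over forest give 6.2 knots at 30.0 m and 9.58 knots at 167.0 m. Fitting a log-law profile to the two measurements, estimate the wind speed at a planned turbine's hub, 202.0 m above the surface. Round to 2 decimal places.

9.95 knots

Log law: V ∝ ln(z/z₀). From the pair, with r = V₁/V₂ = 0.64718,
ln z₀ = (ln z₁ − r·ln z₂)/(1 − r) = (3.4012 − 0.64718×5.1180)/0.35282 = 0.2520 → z₀ = 1.287 m
V₃ = V₁ · ln(z₃/z₀)/ln(z₁/z₀) = 6.2 × 5.0562/3.1492 = 9.9546 knots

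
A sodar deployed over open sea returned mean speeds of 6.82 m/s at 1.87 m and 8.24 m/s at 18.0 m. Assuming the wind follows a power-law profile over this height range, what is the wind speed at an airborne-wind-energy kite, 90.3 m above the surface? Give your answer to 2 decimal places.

9.43 m/s

First find α: α = ln(V₂/V₁)/ln(z₂/z₁) = ln(8.24/6.82)/ln(18.0/1.87) = 0.18914/2.26443 = 0.0835
Extrapolate from 18.0 m to 90.3 m: V₃ = 8.24 × (90.3/18.0)^0.0835 = 8.24 × 1.1442 = 9.4282 m/s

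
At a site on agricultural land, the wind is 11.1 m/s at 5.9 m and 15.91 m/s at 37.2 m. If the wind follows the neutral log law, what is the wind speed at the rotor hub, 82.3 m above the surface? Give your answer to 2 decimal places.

Log law: V ∝ ln(z/z₀). From the pair, with r = V₁/V₂ = 0.69767,
ln z₀ = (ln z₁ − r·ln z₂)/(1 − r) = (1.7750 − 0.69767×3.6163)/0.30233 = -2.4743 → z₀ = 0.08422 m
V₃ = V₁ · ln(z₃/z₀)/ln(z₁/z₀) = 11.1 × 6.8847/4.2493 = 17.9843 m/s

17.98 m/s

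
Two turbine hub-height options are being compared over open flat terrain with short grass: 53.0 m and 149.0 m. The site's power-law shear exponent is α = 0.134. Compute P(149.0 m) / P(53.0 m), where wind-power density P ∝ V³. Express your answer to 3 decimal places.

Speed ratio: V_B/V_A = (z_B/z_A)^α = (149.0/53.0)^0.134 = (2.8113)^0.134 = 1.14856
Power-density ratio: P_B/P_A = (V_B/V_A)³ = (1.14856)³ = 1.51517

1.515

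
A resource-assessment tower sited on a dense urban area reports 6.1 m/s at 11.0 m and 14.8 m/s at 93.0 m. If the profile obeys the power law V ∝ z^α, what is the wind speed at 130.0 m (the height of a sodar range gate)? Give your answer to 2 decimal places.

17.01 m/s

First find α: α = ln(V₂/V₁)/ln(z₂/z₁) = ln(14.8/6.1)/ln(93.0/11.0) = 0.88634/2.13470 = 0.4152
Extrapolate from 93.0 m to 130.0 m: V₃ = 14.8 × (130.0/93.0)^0.4152 = 14.8 × 1.1492 = 17.0082 m/s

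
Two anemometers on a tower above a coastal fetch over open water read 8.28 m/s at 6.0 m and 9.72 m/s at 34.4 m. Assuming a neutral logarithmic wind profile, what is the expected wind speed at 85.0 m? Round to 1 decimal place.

Log law: V ∝ ln(z/z₀). From the pair, with r = V₁/V₂ = 0.85185,
ln z₀ = (ln z₁ − r·ln z₂)/(1 − r) = (1.7918 − 0.85185×3.5381)/0.14815 = -8.2494 → z₀ = 0.0002614 m
V₃ = V₁ · ln(z₃/z₀)/ln(z₁/z₀) = 8.28 × 12.6921/10.0412 = 10.4659 m/s

10.5 m/s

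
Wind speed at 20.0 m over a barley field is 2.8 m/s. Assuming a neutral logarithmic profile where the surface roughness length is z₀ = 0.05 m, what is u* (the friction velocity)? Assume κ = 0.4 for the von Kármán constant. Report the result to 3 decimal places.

u* ≈ 0.187 m/s

Log law: V(z) = (u*/κ) · ln(z/z₀) ⇒ u* = κ · V / ln(z/z₀)
u* = 0.4 × 2.8 / ln(20.0/0.05) = 0.4 × 2.8 / 5.9915
   = 1.1200 / 5.9915 = 0.1869 m/s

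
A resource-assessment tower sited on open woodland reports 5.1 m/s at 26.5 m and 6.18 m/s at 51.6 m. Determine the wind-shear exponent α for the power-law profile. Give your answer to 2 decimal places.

α ≈ 0.29

Power law: V₂/V₁ = (z₂/z₁)^α ⇒ α = ln(V₂/V₁) / ln(z₂/z₁)
α = ln(6.18/5.1) / ln(51.6/26.5) = ln(1.2118) / ln(1.9472)
  = 0.19208 / 0.66638 = 0.28824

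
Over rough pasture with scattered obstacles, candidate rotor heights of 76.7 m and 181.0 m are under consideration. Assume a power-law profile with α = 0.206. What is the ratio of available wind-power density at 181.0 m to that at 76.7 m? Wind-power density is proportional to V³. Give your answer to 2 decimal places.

1.70

Speed ratio: V_B/V_A = (z_B/z_A)^α = (181.0/76.7)^0.206 = (2.3598)^0.206 = 1.19348
Power-density ratio: P_B/P_A = (V_B/V_A)³ = (1.19348)³ = 1.69997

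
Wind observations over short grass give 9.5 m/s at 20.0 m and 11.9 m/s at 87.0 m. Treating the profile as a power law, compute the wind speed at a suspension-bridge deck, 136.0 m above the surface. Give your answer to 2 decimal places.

First find α: α = ln(V₂/V₁)/ln(z₂/z₁) = ln(11.9/9.5)/ln(87.0/20.0) = 0.22525/1.47018 = 0.1532
Extrapolate from 87.0 m to 136.0 m: V₃ = 11.9 × (136.0/87.0)^0.1532 = 11.9 × 1.0708 = 12.7430 m/s

12.74 m/s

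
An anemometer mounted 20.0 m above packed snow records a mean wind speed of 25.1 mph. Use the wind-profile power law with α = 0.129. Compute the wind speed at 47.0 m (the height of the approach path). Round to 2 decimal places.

Power-law profile: V₂ = V₁ · (z₂/z₁)^α
V₂ = 25.1 × (47.0/20.0)^0.129 = 25.1 × (2.3500)^0.129
    = 25.1 × 1.1165 = 28.0247 mph

28.02 mph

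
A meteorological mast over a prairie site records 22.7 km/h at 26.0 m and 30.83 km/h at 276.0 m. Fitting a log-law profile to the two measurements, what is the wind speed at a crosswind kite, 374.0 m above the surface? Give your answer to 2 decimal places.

Log law: V ∝ ln(z/z₀). From the pair, with r = V₁/V₂ = 0.73630,
ln z₀ = (ln z₁ − r·ln z₂)/(1 − r) = (3.2581 − 0.73630×5.6204)/0.26370 = -3.3378 → z₀ = 0.03552 m
V₃ = V₁ · ln(z₃/z₀)/ln(z₁/z₀) = 22.7 × 9.2620/6.5959 = 31.8757 km/h

31.88 km/h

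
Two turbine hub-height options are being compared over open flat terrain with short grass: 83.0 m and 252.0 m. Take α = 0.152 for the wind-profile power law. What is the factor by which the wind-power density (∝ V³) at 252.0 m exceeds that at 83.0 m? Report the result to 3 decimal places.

1.659

Speed ratio: V_B/V_A = (z_B/z_A)^α = (252.0/83.0)^0.152 = (3.0361)^0.152 = 1.18389
Power-density ratio: P_B/P_A = (V_B/V_A)³ = (1.18389)³ = 1.65935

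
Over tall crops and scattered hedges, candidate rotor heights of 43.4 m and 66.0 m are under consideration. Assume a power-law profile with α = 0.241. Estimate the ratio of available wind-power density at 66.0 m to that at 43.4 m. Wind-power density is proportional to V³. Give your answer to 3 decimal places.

Speed ratio: V_B/V_A = (z_B/z_A)^α = (66.0/43.4)^0.241 = (1.5207)^0.241 = 1.10631
Power-density ratio: P_B/P_A = (V_B/V_A)³ = (1.10631)³ = 1.35402

1.354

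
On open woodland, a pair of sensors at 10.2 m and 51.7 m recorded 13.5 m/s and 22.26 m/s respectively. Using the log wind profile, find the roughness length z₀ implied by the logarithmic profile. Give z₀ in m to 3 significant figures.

z₀ ≈ 0.836 m

Log law: V(z) ∝ ln(z/z₀). With r = V₁/V₂ = 13.5/22.26 = 0.60647,
r · ln(z₂/z₀) = ln(z₁/z₀) ⇒ ln z₀ = (ln z₁ − r·ln z₂)/(1 − r)
ln z₀ = (2.32239 − 0.60647×3.94546) / 0.39353 = -0.1789
z₀ = exp(-0.1789) = 0.8362 m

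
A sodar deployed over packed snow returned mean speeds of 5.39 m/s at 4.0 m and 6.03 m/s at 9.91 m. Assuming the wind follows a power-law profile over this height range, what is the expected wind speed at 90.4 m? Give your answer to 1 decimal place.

First find α: α = ln(V₂/V₁)/ln(z₂/z₁) = ln(6.03/5.39)/ln(9.91/4.0) = 0.11220/0.90725 = 0.1237
Extrapolate from 9.91 m to 90.4 m: V₃ = 6.03 × (90.4/9.91)^0.1237 = 6.03 × 1.3144 = 7.9260 m/s

7.9 m/s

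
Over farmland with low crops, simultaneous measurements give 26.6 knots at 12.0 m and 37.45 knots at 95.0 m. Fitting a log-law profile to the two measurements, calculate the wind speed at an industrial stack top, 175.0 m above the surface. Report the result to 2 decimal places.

40.65 knots

Log law: V ∝ ln(z/z₀). From the pair, with r = V₁/V₂ = 0.71028,
ln z₀ = (ln z₁ − r·ln z₂)/(1 − r) = (2.4849 − 0.71028×4.5539)/0.28972 = -2.5874 → z₀ = 0.07521 m
V₃ = V₁ · ln(z₃/z₀)/ln(z₁/z₀) = 26.6 × 7.7522/5.0723 = 40.6537 knots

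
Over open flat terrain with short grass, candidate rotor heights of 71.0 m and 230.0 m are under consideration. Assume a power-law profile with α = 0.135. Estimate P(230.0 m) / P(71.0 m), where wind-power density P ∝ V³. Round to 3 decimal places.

1.610

Speed ratio: V_B/V_A = (z_B/z_A)^α = (230.0/71.0)^0.135 = (3.2394)^0.135 = 1.17196
Power-density ratio: P_B/P_A = (V_B/V_A)³ = (1.17196)³ = 1.60968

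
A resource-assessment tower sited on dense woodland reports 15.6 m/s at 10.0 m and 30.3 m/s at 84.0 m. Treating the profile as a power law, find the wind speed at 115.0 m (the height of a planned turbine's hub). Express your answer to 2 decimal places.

First find α: α = ln(V₂/V₁)/ln(z₂/z₁) = ln(30.3/15.6)/ln(84.0/10.0) = 0.66388/2.12823 = 0.3119
Extrapolate from 84.0 m to 115.0 m: V₃ = 30.3 × (115.0/84.0)^0.3119 = 30.3 × 1.1029 = 33.4193 m/s

33.42 m/s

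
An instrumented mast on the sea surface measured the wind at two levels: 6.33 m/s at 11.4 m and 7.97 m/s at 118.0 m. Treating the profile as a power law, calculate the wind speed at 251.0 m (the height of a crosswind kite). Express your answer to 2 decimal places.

8.59 m/s

First find α: α = ln(V₂/V₁)/ln(z₂/z₁) = ln(7.97/6.33)/ln(118.0/11.4) = 0.23038/2.33707 = 0.0986
Extrapolate from 118.0 m to 251.0 m: V₃ = 7.97 × (251.0/118.0)^0.0986 = 7.97 × 1.0772 = 8.5856 m/s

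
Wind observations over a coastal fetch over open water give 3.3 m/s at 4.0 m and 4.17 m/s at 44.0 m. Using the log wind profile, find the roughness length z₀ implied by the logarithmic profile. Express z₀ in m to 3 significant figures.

z₀ ≈ 0.000449 m

Log law: V(z) ∝ ln(z/z₀). With r = V₁/V₂ = 3.3/4.17 = 0.79137,
r · ln(z₂/z₀) = ln(z₁/z₀) ⇒ ln z₀ = (ln z₁ − r·ln z₂)/(1 − r)
ln z₀ = (1.38629 − 0.79137×3.78419) / 0.20863 = -7.7092
z₀ = exp(-7.7092) = 0.0004487 m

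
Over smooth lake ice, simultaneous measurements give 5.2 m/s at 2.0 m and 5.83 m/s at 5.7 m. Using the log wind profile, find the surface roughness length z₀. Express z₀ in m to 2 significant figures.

z₀ ≈ 0.00035 m

Log law: V(z) ∝ ln(z/z₀). With r = V₁/V₂ = 5.2/5.83 = 0.89194,
r · ln(z₂/z₀) = ln(z₁/z₀) ⇒ ln z₀ = (ln z₁ − r·ln z₂)/(1 − r)
ln z₀ = (0.69315 − 0.89194×1.74047) / 0.10806 = -7.9514
z₀ = exp(-7.9514) = 0.0003522 m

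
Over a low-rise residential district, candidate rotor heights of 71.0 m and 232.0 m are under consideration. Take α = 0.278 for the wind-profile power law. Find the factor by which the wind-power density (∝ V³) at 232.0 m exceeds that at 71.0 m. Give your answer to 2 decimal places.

Speed ratio: V_B/V_A = (z_B/z_A)^α = (232.0/71.0)^0.278 = (3.2676)^0.278 = 1.38981
Power-density ratio: P_B/P_A = (V_B/V_A)³ = (1.38981)³ = 2.68453

2.68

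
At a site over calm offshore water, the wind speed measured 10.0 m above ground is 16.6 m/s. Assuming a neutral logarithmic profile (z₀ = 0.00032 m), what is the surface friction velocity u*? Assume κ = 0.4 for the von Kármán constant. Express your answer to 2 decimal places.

u* ≈ 0.64 m/s

Log law: V(z) = (u*/κ) · ln(z/z₀) ⇒ u* = κ · V / ln(z/z₀)
u* = 0.4 × 16.6 / ln(10.0/0.00032) = 0.4 × 16.6 / 10.3498
   = 6.6400 / 10.3498 = 0.6416 m/s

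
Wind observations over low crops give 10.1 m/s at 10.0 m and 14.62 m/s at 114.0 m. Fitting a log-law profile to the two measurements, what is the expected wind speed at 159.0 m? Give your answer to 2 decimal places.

Log law: V ∝ ln(z/z₀). From the pair, with r = V₁/V₂ = 0.69083,
ln z₀ = (ln z₁ − r·ln z₂)/(1 − r) = (2.3026 − 0.69083×4.7362)/0.30917 = -3.1354 → z₀ = 0.04348 m
V₃ = V₁ · ln(z₃/z₀)/ln(z₁/z₀) = 10.1 × 8.2043/5.4379 = 15.2379 m/s

15.24 m/s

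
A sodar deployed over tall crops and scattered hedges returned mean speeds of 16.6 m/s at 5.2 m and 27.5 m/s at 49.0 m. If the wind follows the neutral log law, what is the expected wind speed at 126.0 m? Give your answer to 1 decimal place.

32.1 m/s

Log law: V ∝ ln(z/z₀). From the pair, with r = V₁/V₂ = 0.60364,
ln z₀ = (ln z₁ − r·ln z₂)/(1 − r) = (1.6487 − 0.60364×3.8918)/0.39636 = -1.7675 → z₀ = 0.1708 m
V₃ = V₁ · ln(z₃/z₀)/ln(z₁/z₀) = 16.6 × 6.6038/3.4162 = 32.0893 m/s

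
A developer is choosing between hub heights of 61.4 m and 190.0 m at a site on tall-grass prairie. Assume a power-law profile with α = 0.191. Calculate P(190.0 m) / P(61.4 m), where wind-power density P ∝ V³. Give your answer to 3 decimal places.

1.910

Speed ratio: V_B/V_A = (z_B/z_A)^α = (190.0/61.4)^0.191 = (3.0945)^0.191 = 1.24080
Power-density ratio: P_B/P_A = (V_B/V_A)³ = (1.24080)³ = 1.91032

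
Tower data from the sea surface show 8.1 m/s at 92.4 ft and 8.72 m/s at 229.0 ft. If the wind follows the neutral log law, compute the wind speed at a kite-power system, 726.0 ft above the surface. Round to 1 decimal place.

Log law: V ∝ ln(z/z₀). From the pair, with r = V₁/V₂ = 0.92890,
ln z₀ = (ln z₁ − r·ln z₂)/(1 − r) = (4.5261 − 0.92890×5.4337)/0.07110 = -7.3312 → z₀ = 0.0006548 ft
V₃ = V₁ · ln(z₃/z₀)/ln(z₁/z₀) = 8.1 × 13.9187/11.8573 = 9.5082 m/s

9.5 m/s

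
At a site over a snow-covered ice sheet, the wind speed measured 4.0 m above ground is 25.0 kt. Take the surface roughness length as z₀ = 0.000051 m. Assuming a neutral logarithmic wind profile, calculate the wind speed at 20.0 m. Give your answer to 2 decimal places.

Log law: V(z) ∝ ln(z/z₀), so V₂/V₁ = ln(z₂/z₀) / ln(z₁/z₀).
ln(20.0/0.000051) = 12.8794, ln(4.0/0.000051) = 11.2700
V₂ = 25.0 × 12.8794/11.2700 = 25.0 × 1.1428 = 28.5702 kt

28.57 kt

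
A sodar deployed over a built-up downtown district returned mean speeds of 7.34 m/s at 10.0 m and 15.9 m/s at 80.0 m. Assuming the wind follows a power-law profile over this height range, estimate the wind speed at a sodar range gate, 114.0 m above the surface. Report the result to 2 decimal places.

First find α: α = ln(V₂/V₁)/ln(z₂/z₁) = ln(15.9/7.34)/ln(80.0/10.0) = 0.77298/2.07944 = 0.3717
Extrapolate from 80.0 m to 114.0 m: V₃ = 15.9 × (114.0/80.0)^0.3717 = 15.9 × 1.1407 = 18.1374 m/s

18.14 m/s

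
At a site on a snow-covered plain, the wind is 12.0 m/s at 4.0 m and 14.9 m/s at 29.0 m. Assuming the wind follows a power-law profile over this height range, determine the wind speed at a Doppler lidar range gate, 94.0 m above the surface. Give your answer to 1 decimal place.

First find α: α = ln(V₂/V₁)/ln(z₂/z₁) = ln(14.9/12.0)/ln(29.0/4.0) = 0.21645/1.98100 = 0.1093
Extrapolate from 29.0 m to 94.0 m: V₃ = 14.9 × (94.0/29.0)^0.1093 = 14.9 × 1.1371 = 16.9430 m/s

16.9 m/s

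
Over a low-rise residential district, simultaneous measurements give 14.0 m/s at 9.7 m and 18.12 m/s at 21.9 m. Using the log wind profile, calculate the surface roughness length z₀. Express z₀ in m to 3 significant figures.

z₀ ≈ 0.609 m

Log law: V(z) ∝ ln(z/z₀). With r = V₁/V₂ = 14.0/18.12 = 0.77263,
r · ln(z₂/z₀) = ln(z₁/z₀) ⇒ ln z₀ = (ln z₁ − r·ln z₂)/(1 − r)
ln z₀ = (2.27213 − 0.77263×3.08649) / 0.22737 = -0.4951
z₀ = exp(-0.4951) = 0.6095 m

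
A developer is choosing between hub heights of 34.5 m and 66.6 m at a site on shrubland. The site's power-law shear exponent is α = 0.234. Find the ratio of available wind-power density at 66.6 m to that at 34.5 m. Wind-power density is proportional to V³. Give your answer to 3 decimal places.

1.587

Speed ratio: V_B/V_A = (z_B/z_A)^α = (66.6/34.5)^0.234 = (1.9304)^0.234 = 1.16639
Power-density ratio: P_B/P_A = (V_B/V_A)³ = (1.16639)³ = 1.58683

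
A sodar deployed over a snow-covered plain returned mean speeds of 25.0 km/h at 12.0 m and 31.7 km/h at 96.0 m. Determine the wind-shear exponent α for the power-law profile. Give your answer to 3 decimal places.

Power law: V₂/V₁ = (z₂/z₁)^α ⇒ α = ln(V₂/V₁) / ln(z₂/z₁)
α = ln(31.7/25.0) / ln(96.0/12.0) = ln(1.2680) / ln(8.0000)
  = 0.23744 / 2.07944 = 0.11418

α ≈ 0.114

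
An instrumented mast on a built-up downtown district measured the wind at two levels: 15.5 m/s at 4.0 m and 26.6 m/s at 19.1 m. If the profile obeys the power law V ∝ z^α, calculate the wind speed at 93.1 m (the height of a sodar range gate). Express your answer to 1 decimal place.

46.0 m/s

First find α: α = ln(V₂/V₁)/ln(z₂/z₁) = ln(26.6/15.5)/ln(19.1/4.0) = 0.54007/1.56339 = 0.3454
Extrapolate from 19.1 m to 93.1 m: V₃ = 26.6 × (93.1/19.1)^0.3454 = 26.6 × 1.7284 = 45.9749 m/s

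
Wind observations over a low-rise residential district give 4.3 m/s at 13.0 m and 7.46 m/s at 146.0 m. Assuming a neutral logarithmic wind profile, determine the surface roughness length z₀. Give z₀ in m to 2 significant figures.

Log law: V(z) ∝ ln(z/z₀). With r = V₁/V₂ = 4.3/7.46 = 0.57641,
r · ln(z₂/z₀) = ln(z₁/z₀) ⇒ ln z₀ = (ln z₁ − r·ln z₂)/(1 − r)
ln z₀ = (2.56495 − 0.57641×4.98361) / 0.42359 = -0.7263
z₀ = exp(-0.7263) = 0.4837 m

z₀ ≈ 0.48 m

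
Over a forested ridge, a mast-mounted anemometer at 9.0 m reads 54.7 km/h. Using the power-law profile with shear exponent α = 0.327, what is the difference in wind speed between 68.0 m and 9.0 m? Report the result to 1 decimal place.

Power law: V₂ = V₁ · (z₂/z₁)^α = 54.7 × (7.5556)^0.327 = 105.9694 km/h
ΔV = 105.9694 − 54.7 = 51.2694 km/h

51.3 km/h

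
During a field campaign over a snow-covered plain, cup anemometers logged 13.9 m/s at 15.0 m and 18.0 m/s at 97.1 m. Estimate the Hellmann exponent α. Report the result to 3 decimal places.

α ≈ 0.138

Power law: V₂/V₁ = (z₂/z₁)^α ⇒ α = ln(V₂/V₁) / ln(z₂/z₁)
α = ln(18.0/13.9) / ln(97.1/15.0) = ln(1.2950) / ln(6.4733)
  = 0.25848 / 1.86769 = 0.13840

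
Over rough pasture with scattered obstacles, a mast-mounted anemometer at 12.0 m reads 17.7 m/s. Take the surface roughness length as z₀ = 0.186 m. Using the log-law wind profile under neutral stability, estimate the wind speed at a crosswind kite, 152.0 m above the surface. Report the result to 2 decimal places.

Log law: V(z) ∝ ln(z/z₀), so V₂/V₁ = ln(z₂/z₀) / ln(z₁/z₀).
ln(152.0/0.186) = 6.7059, ln(12.0/0.186) = 4.1669
V₂ = 17.7 × 6.7059/4.1669 = 17.7 × 1.6093 = 28.4849 m/s

28.48 m/s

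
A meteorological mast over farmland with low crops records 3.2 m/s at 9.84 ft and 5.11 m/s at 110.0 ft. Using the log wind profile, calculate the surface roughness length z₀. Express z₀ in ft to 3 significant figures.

z₀ ≈ 0.172 ft

Log law: V(z) ∝ ln(z/z₀). With r = V₁/V₂ = 3.2/5.11 = 0.62622,
r · ln(z₂/z₀) = ln(z₁/z₀) ⇒ ln z₀ = (ln z₁ − r·ln z₂)/(1 − r)
ln z₀ = (2.28646 − 0.62622×4.70048) / 0.37378 = -1.7580
z₀ = exp(-1.7580) = 0.1724 ft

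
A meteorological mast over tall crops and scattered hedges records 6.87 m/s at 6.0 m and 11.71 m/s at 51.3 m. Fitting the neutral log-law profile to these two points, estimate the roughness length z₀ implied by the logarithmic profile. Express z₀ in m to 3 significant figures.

Log law: V(z) ∝ ln(z/z₀). With r = V₁/V₂ = 6.87/11.71 = 0.58668,
r · ln(z₂/z₀) = ln(z₁/z₀) ⇒ ln z₀ = (ln z₁ − r·ln z₂)/(1 − r)
ln z₀ = (1.79176 − 0.58668×3.93769) / 0.41332 = -1.2542
z₀ = exp(-1.2542) = 0.2853 m

z₀ ≈ 0.285 m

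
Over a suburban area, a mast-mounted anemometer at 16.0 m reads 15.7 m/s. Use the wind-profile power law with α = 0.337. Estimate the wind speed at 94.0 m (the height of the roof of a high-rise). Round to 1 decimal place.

Power-law profile: V₂ = V₁ · (z₂/z₁)^α
V₂ = 15.7 × (94.0/16.0)^0.337 = 15.7 × (5.8750)^0.337
    = 15.7 × 1.8162 = 28.5138 m/s

28.5 m/s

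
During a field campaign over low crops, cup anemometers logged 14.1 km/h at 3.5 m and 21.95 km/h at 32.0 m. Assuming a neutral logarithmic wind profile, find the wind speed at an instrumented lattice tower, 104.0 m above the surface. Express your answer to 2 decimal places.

Log law: V ∝ ln(z/z₀). From the pair, with r = V₁/V₂ = 0.64237,
ln z₀ = (ln z₁ − r·ln z₂)/(1 − r) = (1.2528 − 0.64237×3.4657)/0.35763 = -2.7221 → z₀ = 0.06573 m
V₃ = V₁ · ln(z₃/z₀)/ln(z₁/z₀) = 14.1 × 7.3665/3.9749 = 26.1310 km/h

26.13 km/h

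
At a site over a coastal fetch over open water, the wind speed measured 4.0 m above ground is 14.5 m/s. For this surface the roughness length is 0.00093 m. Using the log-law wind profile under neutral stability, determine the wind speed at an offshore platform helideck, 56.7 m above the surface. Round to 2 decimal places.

Log law: V(z) ∝ ln(z/z₀), so V₂/V₁ = ln(z₂/z₀) / ln(z₁/z₀).
ln(56.7/0.00093) = 11.0181, ln(4.0/0.00093) = 8.3666
V₂ = 14.5 × 11.0181/8.3666 = 14.5 × 1.3169 = 19.0952 m/s

19.10 m/s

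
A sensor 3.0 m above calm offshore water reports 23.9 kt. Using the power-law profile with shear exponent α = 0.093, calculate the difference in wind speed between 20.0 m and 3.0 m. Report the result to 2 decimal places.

Power law: V₂ = V₁ · (z₂/z₁)^α = 23.9 × (6.6667)^0.093 = 28.5116 kt
ΔV = 28.5116 − 23.9 = 4.6116 kt

4.61 kt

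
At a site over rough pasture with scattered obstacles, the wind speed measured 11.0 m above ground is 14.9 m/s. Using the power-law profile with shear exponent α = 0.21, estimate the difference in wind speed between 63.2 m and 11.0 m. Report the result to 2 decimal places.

6.61 m/s

Power law: V₂ = V₁ · (z₂/z₁)^α = 14.9 × (5.7455)^0.21 = 21.5102 m/s
ΔV = 21.5102 − 14.9 = 6.6102 m/s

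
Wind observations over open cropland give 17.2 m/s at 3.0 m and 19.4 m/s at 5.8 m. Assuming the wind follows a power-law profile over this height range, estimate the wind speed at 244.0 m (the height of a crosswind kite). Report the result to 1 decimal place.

First find α: α = ln(V₂/V₁)/ln(z₂/z₁) = ln(19.4/17.2)/ln(5.8/3.0) = 0.12036/0.65925 = 0.1826
Extrapolate from 5.8 m to 244.0 m: V₃ = 19.4 × (244.0/5.8)^0.1826 = 19.4 × 1.9792 = 38.3974 m/s

38.4 m/s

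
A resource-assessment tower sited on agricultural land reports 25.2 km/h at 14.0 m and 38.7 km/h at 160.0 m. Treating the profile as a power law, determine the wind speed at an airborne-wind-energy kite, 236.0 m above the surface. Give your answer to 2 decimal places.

41.44 km/h

First find α: α = ln(V₂/V₁)/ln(z₂/z₁) = ln(38.7/25.2)/ln(160.0/14.0) = 0.42900/2.43612 = 0.1761
Extrapolate from 160.0 m to 236.0 m: V₃ = 38.7 × (236.0/160.0)^0.1761 = 38.7 × 1.0708 = 41.4414 km/h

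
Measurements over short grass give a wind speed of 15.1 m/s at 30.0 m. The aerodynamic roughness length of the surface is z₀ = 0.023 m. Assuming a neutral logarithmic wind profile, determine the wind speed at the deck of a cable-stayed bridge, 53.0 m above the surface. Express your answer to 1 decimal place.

Log law: V(z) ∝ ln(z/z₀), so V₂/V₁ = ln(z₂/z₀) / ln(z₁/z₀).
ln(53.0/0.023) = 7.7426, ln(30.0/0.023) = 7.1735
V₂ = 15.1 × 7.7426/7.1735 = 15.1 × 1.0793 = 16.2979 m/s

16.3 m/s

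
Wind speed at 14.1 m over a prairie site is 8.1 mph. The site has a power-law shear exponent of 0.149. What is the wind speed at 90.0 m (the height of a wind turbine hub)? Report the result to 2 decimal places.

10.68 mph

Power-law profile: V₂ = V₁ · (z₂/z₁)^α
V₂ = 8.1 × (90.0/14.1)^0.149 = 8.1 × (6.3830)^0.149
    = 8.1 × 1.3181 = 10.6766 mph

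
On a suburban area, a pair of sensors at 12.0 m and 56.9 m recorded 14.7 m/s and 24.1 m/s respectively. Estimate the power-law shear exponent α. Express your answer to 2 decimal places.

Power law: V₂/V₁ = (z₂/z₁)^α ⇒ α = ln(V₂/V₁) / ln(z₂/z₁)
α = ln(24.1/14.7) / ln(56.9/12.0) = ln(1.6395) / ln(4.7417)
  = 0.49436 / 1.55639 = 0.31764

α ≈ 0.32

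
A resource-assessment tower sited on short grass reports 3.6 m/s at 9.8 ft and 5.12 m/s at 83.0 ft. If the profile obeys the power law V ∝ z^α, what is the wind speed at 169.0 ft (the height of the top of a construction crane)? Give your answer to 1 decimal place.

5.8 m/s

First find α: α = ln(V₂/V₁)/ln(z₂/z₁) = ln(5.12/3.6)/ln(83.0/9.8) = 0.35222/2.13646 = 0.1649
Extrapolate from 83.0 ft to 169.0 ft: V₃ = 5.12 × (169.0/83.0)^0.1649 = 5.12 × 1.1244 = 5.7568 m/s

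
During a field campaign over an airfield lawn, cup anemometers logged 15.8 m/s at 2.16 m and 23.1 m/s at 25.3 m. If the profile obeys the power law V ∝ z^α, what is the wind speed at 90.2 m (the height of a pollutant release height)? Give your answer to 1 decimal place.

First find α: α = ln(V₂/V₁)/ln(z₂/z₁) = ln(23.1/15.8)/ln(25.3/2.16) = 0.37982/2.46070 = 0.1544
Extrapolate from 25.3 m to 90.2 m: V₃ = 23.1 × (90.2/25.3)^0.1544 = 23.1 × 1.2168 = 28.1080 m/s

28.1 m/s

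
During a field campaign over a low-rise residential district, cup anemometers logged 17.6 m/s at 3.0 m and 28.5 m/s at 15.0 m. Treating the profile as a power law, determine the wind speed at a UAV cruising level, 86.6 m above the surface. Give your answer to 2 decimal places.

First find α: α = ln(V₂/V₁)/ln(z₂/z₁) = ln(28.5/17.6)/ln(15.0/3.0) = 0.48201/1.60944 = 0.2995
Extrapolate from 15.0 m to 86.6 m: V₃ = 28.5 × (86.6/15.0)^0.2995 = 28.5 × 1.6906 = 48.1817 m/s

48.18 m/s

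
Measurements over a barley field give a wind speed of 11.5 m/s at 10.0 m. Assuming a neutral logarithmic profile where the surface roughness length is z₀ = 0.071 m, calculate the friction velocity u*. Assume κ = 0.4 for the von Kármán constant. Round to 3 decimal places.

u* ≈ 0.930 m/s

Log law: V(z) = (u*/κ) · ln(z/z₀) ⇒ u* = κ · V / ln(z/z₀)
u* = 0.4 × 11.5 / ln(10.0/0.071) = 0.4 × 11.5 / 4.9477
   = 4.6000 / 4.9477 = 0.9297 m/s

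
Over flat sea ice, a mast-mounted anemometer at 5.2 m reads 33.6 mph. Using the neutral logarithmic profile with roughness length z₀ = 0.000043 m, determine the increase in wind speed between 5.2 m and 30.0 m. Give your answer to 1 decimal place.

Log law: V₂ = V₁ · ln(z₂/z₀)/ln(z₁/z₀) = 33.6 × 13.4555/11.7030 = 38.6317 mph
ΔV = 38.6317 − 33.6 = 5.0317 mph

5.0 mph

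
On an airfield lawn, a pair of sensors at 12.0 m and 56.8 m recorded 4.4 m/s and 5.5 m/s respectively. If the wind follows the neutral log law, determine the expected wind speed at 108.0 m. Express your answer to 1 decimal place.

6.0 m/s

Log law: V ∝ ln(z/z₀). From the pair, with r = V₁/V₂ = 0.80000,
ln z₀ = (ln z₁ − r·ln z₂)/(1 − r) = (2.4849 − 0.80000×4.0395)/0.20000 = -3.7336 → z₀ = 0.02391 m
V₃ = V₁ · ln(z₃/z₀)/ln(z₁/z₀) = 4.4 × 8.4157/6.2185 = 5.9547 m/s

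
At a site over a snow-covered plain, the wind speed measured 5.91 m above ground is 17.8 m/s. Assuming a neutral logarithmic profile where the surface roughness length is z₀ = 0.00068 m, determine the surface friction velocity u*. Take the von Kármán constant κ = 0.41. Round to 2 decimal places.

Log law: V(z) = (u*/κ) · ln(z/z₀) ⇒ u* = κ · V / ln(z/z₀)
u* = 0.41 × 17.8 / ln(5.91/0.00068) = 0.41 × 17.8 / 9.0701
   = 7.2980 / 9.0701 = 0.8046 m/s

u* ≈ 0.80 m/s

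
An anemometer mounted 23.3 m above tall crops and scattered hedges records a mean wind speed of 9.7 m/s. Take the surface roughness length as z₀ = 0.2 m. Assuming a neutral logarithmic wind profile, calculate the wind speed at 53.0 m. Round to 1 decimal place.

Log law: V(z) ∝ ln(z/z₀), so V₂/V₁ = ln(z₂/z₀) / ln(z₁/z₀).
ln(53.0/0.2) = 5.5797, ln(23.3/0.2) = 4.7579
V₂ = 9.7 × 5.5797/4.7579 = 9.7 × 1.1727 = 11.3755 m/s

11.4 m/s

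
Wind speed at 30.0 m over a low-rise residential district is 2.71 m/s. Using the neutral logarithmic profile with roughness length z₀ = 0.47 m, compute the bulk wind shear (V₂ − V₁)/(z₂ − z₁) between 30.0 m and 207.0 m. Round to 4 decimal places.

0.0071 m/s/m

Log law: V₂ = V₁ · ln(z₂/z₀)/ln(z₁/z₀) = 2.71 × 6.0877/4.1562 = 3.9694 m/s
ΔV/Δz = (3.9694 − 2.71)/(207.0 − 30.0) = 1.2594/177.0000 = 0.00712 m/s/m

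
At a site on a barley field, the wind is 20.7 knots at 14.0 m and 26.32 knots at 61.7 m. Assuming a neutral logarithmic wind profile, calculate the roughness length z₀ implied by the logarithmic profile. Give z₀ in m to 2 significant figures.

z₀ ≈ 0.059 m

Log law: V(z) ∝ ln(z/z₀). With r = V₁/V₂ = 20.7/26.32 = 0.78647,
r · ln(z₂/z₀) = ln(z₁/z₀) ⇒ ln z₀ = (ln z₁ − r·ln z₂)/(1 − r)
ln z₀ = (2.63906 − 0.78647×4.12228) / 0.21353 = -2.8241
z₀ = exp(-2.8241) = 0.05936 m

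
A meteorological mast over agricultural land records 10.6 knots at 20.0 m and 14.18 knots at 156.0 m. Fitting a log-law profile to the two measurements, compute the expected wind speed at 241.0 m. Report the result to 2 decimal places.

Log law: V ∝ ln(z/z₀). From the pair, with r = V₁/V₂ = 0.74753,
ln z₀ = (ln z₁ − r·ln z₂)/(1 − r) = (2.9957 − 0.74753×5.0499)/0.25247 = -3.0863 → z₀ = 0.04567 m
V₃ = V₁ · ln(z₃/z₀)/ln(z₁/z₀) = 10.6 × 8.5711/6.0820 = 14.9380 knots

14.94 knots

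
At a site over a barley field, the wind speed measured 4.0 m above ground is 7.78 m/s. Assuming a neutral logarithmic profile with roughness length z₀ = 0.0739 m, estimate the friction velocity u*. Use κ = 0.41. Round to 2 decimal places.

u* ≈ 0.80 m/s

Log law: V(z) = (u*/κ) · ln(z/z₀) ⇒ u* = κ · V / ln(z/z₀)
u* = 0.41 × 7.78 / ln(4.0/0.0739) = 0.41 × 7.78 / 3.9913
   = 3.1898 / 3.9913 = 0.7992 m/s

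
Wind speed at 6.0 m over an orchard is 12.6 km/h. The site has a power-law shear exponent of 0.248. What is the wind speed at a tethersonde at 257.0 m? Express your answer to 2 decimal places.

31.99 km/h

Power-law profile: V₂ = V₁ · (z₂/z₁)^α
V₂ = 12.6 × (257.0/6.0)^0.248 = 12.6 × (42.8333)^0.248
    = 12.6 × 2.5391 = 31.9928 km/h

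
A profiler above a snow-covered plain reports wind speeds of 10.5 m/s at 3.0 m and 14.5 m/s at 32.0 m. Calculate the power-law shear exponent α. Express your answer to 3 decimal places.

α ≈ 0.136

Power law: V₂/V₁ = (z₂/z₁)^α ⇒ α = ln(V₂/V₁) / ln(z₂/z₁)
α = ln(14.5/10.5) / ln(32.0/3.0) = ln(1.3810) / ln(10.6667)
  = 0.32277 / 2.36712 = 0.13636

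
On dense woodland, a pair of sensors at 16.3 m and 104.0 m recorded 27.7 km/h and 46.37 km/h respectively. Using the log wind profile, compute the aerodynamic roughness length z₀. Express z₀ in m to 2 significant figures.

Log law: V(z) ∝ ln(z/z₀). With r = V₁/V₂ = 27.7/46.37 = 0.59737,
r · ln(z₂/z₀) = ln(z₁/z₀) ⇒ ln z₀ = (ln z₁ − r·ln z₂)/(1 − r)
ln z₀ = (2.79117 − 0.59737×4.64439) / 0.40263 = 0.0416
z₀ = exp(0.0416) = 1.042 m

z₀ ≈ 1.0 m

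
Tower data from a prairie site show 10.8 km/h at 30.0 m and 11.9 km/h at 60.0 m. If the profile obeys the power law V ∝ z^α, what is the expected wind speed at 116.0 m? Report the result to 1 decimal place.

13.0 km/h

First find α: α = ln(V₂/V₁)/ln(z₂/z₁) = ln(11.9/10.8)/ln(60.0/30.0) = 0.09699/0.69315 = 0.1399
Extrapolate from 60.0 m to 116.0 m: V₃ = 11.9 × (116.0/60.0)^0.1399 = 11.9 × 1.0966 = 13.0500 km/h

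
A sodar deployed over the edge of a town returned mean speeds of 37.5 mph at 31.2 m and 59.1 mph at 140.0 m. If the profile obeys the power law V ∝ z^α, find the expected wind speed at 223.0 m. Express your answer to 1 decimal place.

First find α: α = ln(V₂/V₁)/ln(z₂/z₁) = ln(59.1/37.5)/ln(140.0/31.2) = 0.45489/1.50122 = 0.3030
Extrapolate from 140.0 m to 223.0 m: V₃ = 59.1 × (223.0/140.0)^0.3030 = 59.1 × 1.1515 = 68.0534 mph

68.1 mph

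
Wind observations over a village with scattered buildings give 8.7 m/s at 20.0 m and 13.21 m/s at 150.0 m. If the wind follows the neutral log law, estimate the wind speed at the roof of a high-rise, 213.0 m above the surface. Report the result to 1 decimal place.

14.0 m/s

Log law: V ∝ ln(z/z₀). From the pair, with r = V₁/V₂ = 0.65859,
ln z₀ = (ln z₁ − r·ln z₂)/(1 − r) = (2.9957 − 0.65859×5.0106)/0.34141 = -0.8911 → z₀ = 0.4102 m
V₃ = V₁ · ln(z₃/z₀)/ln(z₁/z₀) = 8.7 × 6.2524/3.8868 = 13.9949 m/s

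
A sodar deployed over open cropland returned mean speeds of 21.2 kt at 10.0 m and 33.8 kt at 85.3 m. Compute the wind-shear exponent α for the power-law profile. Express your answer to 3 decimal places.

α ≈ 0.218

Power law: V₂/V₁ = (z₂/z₁)^α ⇒ α = ln(V₂/V₁) / ln(z₂/z₁)
α = ln(33.8/21.2) / ln(85.3/10.0) = ln(1.5943) / ln(8.5300)
  = 0.46646 / 2.14359 = 0.21761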